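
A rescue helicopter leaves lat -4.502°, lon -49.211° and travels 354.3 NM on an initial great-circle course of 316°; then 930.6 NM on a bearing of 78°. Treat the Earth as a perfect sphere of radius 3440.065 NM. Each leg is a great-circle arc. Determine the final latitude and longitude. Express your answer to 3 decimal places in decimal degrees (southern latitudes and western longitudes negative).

Apply the spherical direct solution leg by leg, carrying full precision between legs.
Leg 1: from (-4.502°, -49.211°), δ = 354.3/3440.065 = 0.102992 rad, θ = 316° → φ = -0.249°, λ = -53.306°.
Leg 2: from (-0.249°, -53.306°), δ = 930.6/3440.065 = 0.270518 rad, θ = 78° → φ = 2.944°, λ = -38.133°.

latitude 2.944°, longitude -38.133°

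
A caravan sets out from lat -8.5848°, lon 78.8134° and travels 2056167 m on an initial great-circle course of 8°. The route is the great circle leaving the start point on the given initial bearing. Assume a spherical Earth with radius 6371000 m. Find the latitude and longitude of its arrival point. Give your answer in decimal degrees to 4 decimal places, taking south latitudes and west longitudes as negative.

Angular distance δ = d/R = 2056167 / 6371000 = 0.322739 rad.
With φ₁ = -8.5848° = -0.149833 rad and θ = 8° = 0.139626 rad:
sin φ₂ = sin φ₁ cos δ + cos φ₁ sin δ cos θ = (-0.149273)(0.948370) + (0.988796)(0.317165)(0.990268) = 0.168993
φ₂ = asin(0.168993) = 0.169808 rad = 9.7293°.
Then Δλ = atan2(0.043646, 0.973597) = 0.044800 rad, from sin θ sin δ cos φ₁ over cos δ − sin φ₁ sin φ₂.
Hence λ₂ = 78.8134° + 2.5668° = 81.3802°.

latitude 9.7293°, longitude 81.3802°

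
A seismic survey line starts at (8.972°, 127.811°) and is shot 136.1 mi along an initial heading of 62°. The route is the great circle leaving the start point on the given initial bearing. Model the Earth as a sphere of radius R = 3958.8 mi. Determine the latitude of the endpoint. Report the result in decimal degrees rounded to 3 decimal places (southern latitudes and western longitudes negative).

Central angle δ = d/R = 0.034379 rad.
Start latitude φ₁ = 0.156591 rad; initial bearing θ = 1.082104 rad.
sin φ₂ = sin φ₁ cos δ + cos φ₁ sin δ cos θ = (0.155952)(0.999409) + (0.987765)(0.034372)(0.469472) = 0.171799
φ₂ = asin(0.171799) = 0.172656 rad = 9.892°.
Then Δλ = atan2(0.029978, 0.972617) = 0.030812 rad, from sin θ sin δ cos φ₁ over cos δ − sin φ₁ sin φ₂.
λ₂ = λ₁ + Δλ = 129.576°.

latitude 9.892°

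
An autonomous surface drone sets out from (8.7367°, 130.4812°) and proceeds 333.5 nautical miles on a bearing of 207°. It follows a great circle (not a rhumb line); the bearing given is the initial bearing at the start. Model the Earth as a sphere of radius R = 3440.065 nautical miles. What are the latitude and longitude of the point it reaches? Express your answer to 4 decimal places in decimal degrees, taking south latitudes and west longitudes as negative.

Angular distance δ = d/R = 333.5 / 3440.065 = 0.096946 rad.
With φ₁ = 8.7367° = 0.152484 rad and θ = 207° = 3.612832 rad:
Applying the spherical law of cosines for sides, sin φ₂ = sin φ₁ cos δ + cos φ₁ sin δ cos θ = 0.065937, so φ₂ = 3.7807°.
Then Δλ = atan2(-0.043434, 0.985289) = -0.044054 rad, from sin θ sin δ cos φ₁ over cos δ − sin φ₁ sin φ₂.
λ₂ = λ₁ + Δλ = 127.9571°.

latitude 3.7807°, longitude 127.9571°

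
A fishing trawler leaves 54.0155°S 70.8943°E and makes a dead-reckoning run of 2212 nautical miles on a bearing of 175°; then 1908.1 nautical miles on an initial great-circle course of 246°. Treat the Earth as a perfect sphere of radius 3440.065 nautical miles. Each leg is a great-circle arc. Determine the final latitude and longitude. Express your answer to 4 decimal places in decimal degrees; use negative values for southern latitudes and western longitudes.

Apply the spherical direct solution leg by leg, carrying full precision between legs.
Leg 1: from (-54.0155°, 70.8943°), δ = 2212/3440.065 = 0.643011 rad, θ = 175° → φ = -86.9114°, λ = 174.9836°.
Leg 2: from (-86.9114°, 174.9836°), δ = 1908.1/3440.065 = 0.554670 rad, θ = 246° → φ = -59.3594°, λ = 65.7250°.

latitude -59.3594°, longitude 65.7250°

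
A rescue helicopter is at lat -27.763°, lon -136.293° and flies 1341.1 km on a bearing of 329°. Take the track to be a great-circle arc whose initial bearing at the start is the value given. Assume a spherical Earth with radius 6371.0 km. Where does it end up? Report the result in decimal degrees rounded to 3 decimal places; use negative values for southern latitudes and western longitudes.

Central angle δ = d/R = 0.210501 rad.
Converting: φ₁ = -0.484556 rad, θ = 5.742133 rad.
sin φ₂ = sin φ₁ cos δ + cos φ₁ sin δ cos θ = (-0.465815)(0.977926) + (0.884882)(0.208950)(0.857167) = -0.297047
φ₂ = asin(-0.297047) = -0.301598 rad = -17.280°.
Then Δλ = atan2(-0.095228, 0.839558) = -0.112944 rad, from sin θ sin δ cos φ₁ over cos δ − sin φ₁ sin φ₂.
λ₂ = λ₁ + Δλ = -142.764°.

latitude -17.280°, longitude -142.764°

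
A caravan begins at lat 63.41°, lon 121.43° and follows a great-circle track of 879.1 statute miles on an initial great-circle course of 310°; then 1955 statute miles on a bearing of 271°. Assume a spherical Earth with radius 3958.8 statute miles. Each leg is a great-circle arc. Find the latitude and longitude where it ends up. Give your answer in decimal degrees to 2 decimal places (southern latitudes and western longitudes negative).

latitude 55.77°, longitude 35.47°

Apply the spherical direct solution leg by leg, carrying full precision between legs.
Leg 1: from (63.41°, 121.43°), δ = 879.1/3958.8 = 0.222062 rad, θ = 310° → φ = 69.33°, λ = 92.87°.
Leg 2: from (69.33°, 92.87°), δ = 1955/3958.8 = 0.493837 rad, θ = 271° → φ = 55.77°, λ = 35.47°.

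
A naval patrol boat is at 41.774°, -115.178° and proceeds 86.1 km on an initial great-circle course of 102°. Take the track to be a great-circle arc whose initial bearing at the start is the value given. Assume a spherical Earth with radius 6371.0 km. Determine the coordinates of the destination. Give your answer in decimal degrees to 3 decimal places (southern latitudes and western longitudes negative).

latitude 41.609°, longitude -114.165°

Angular distance δ = d/R = 86.1 / 6371 = 0.013514 rad.
Converting: φ₁ = 0.729094 rad, θ = 1.780236 rad.
Applying the spherical law of cosines for sides, sin φ₂ = sin φ₁ cos δ + cos φ₁ sin δ cos θ = 0.664038, so φ₂ = 41.609°.
For the longitude increment, Δλ = atan2( sin θ sin δ cos φ₁, cos δ − sin φ₁ sin φ₂ ) = atan2(0.009858, 0.557531) = 1.013°.
Hence λ₂ = -115.178° + 1.013° = -114.165°.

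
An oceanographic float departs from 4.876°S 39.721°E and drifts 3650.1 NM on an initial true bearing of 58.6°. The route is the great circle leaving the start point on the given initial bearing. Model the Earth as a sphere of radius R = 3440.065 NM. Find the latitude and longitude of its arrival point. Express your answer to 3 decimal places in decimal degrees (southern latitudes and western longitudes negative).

The arc subtends δ = 3650.1/3440.065 = 1.061056 rad at the centre.
Converting: φ₁ = -0.085102 rad, θ = 1.022763 rad.
sin φ₂ = sin φ₁ cos δ + cos φ₁ sin δ cos θ = (-0.085000)(0.487951) + (0.996381)(0.872871)(0.521010) = 0.411653
φ₂ = asin(0.411653) = 0.424267 rad = 24.309°.
For the longitude increment, Δλ = atan2( sin θ sin δ cos φ₁, cos δ − sin φ₁ sin φ₂ ) = atan2(0.742343, 0.522941) = 54.837°.
λ₂ = 39.721° + 54.837° = 94.558°.

latitude 24.309°, longitude 94.558°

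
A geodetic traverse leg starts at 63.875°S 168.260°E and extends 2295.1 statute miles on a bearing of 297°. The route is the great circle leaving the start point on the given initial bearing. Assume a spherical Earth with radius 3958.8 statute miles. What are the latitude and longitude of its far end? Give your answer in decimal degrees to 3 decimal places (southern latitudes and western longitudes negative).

The arc subtends δ = 2295.1/3958.8 = 0.579746 rad at the centre.
Start latitude φ₁ = -1.114829 rad; initial bearing θ = 5.183628 rad.
sin φ₂ = sin φ₁ cos δ + cos φ₁ sin δ cos θ = (-0.897836)(0.836602) + (0.440331)(0.547812)(0.453990) = -0.641620
φ₂ = asin(-0.641620) = -0.696608 rad = -39.913°.
Then Δλ = atan2(-0.214927, 0.260533) = -0.689772 rad, from sin θ sin δ cos φ₁ over cos δ − sin φ₁ sin φ₂.
λ₂ = 168.260° + -39.521° = 128.739°.

latitude -39.913°, longitude 128.739°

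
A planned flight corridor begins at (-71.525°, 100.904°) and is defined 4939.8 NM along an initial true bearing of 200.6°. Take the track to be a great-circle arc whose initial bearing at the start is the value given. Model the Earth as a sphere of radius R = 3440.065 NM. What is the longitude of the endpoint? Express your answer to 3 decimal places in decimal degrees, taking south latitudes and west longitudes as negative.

longitude -56.486°

Central angle δ = d/R = 1.435961 rad.
Converting: φ₁ = -1.248347 rad, θ = 3.501130 rad.
sin φ₂ = sin φ₁ cos δ + cos φ₁ sin δ cos θ = (-0.948462)(0.134427) + (0.316891)(0.990924)(-0.936060) = -0.421435
φ₂ = asin(-0.421435) = -0.435027 rad = -24.925°.
Δλ = atan2( sin θ sin δ cos φ₁ , cos δ − sin φ₁ sin φ₂ ) = atan2(-0.110483, -0.265288) = -2.746973 rad = -157.390°.
λ₂ = 100.904° + -157.390° = -56.486°.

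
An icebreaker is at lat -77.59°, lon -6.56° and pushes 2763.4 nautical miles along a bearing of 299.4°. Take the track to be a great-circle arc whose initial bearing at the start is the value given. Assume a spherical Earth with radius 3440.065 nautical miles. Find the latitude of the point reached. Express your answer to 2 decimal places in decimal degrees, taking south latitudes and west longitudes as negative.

latitude -37.03°

The arc subtends δ = 2763.4/3440.065 = 0.803299 rad at the centre.
Start latitude φ₁ = -1.354201 rad; initial bearing θ = 5.225516 rad.
Applying the spherical law of cosines for sides, sin φ₂ = sin φ₁ cos δ + cos φ₁ sin δ cos θ = -0.602191, so φ₂ = -37.03°.
For the longitude increment, Δλ = atan2( sin θ sin δ cos φ₁, cos δ − sin φ₁ sin φ₂ ) = atan2(-0.134739, 0.106215) = -51.75°.
Hence λ₂ = -6.56° + -51.75° = -58.31°.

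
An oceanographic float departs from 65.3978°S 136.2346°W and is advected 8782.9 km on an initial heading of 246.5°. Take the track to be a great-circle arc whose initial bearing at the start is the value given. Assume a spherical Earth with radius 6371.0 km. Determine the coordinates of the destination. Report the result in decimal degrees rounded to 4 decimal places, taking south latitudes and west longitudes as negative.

latitude -19.6726°, longitude 116.6996°

The arc subtends δ = 8782.9/6371 = 1.378575 rad at the centre.
Converting: φ₁ = -1.141407 rad, θ = 4.302237 rad.
sin φ₂ = sin φ₁ cos δ + cos φ₁ sin δ cos θ = (-0.909220)(0.191040) + (0.416316)(0.981582)(-0.398749) = -0.336645
φ₂ = asin(-0.336645) = -0.343352 rad = -19.6726°.
For the longitude increment, Δλ = atan2( sin θ sin δ cos φ₁, cos δ − sin φ₁ sin φ₂ ) = atan2(-0.374755, -0.115045) = -107.0658°.
λ₂ = -136.2346° + -107.0658° = -243.3004°, normalized to (−180°, 180°] → 116.6996°.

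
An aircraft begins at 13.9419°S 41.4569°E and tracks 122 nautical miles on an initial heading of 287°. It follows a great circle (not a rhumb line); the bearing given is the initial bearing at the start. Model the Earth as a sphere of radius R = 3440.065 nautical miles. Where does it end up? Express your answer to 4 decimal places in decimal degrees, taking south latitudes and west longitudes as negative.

latitude -13.3398°, longitude 39.4599°

Central angle δ = d/R = 0.035464 rad.
With φ₁ = -13.9419° = -0.243332 rad and θ = 287° = 5.009095 rad:
sin φ₂ = sin φ₁ cos δ + cos φ₁ sin δ cos θ = (-0.240938)(0.999371) + (0.970541)(0.035457)(0.292372) = -0.230725
φ₂ = asin(-0.230725) = -0.232823 rad = -13.3398°.
Then Δλ = atan2(-0.032909, 0.943781) = -0.034855 rad, from sin θ sin δ cos φ₁ over cos δ − sin φ₁ sin φ₂.
λ₂ = 41.4569° + -1.9970° = 39.4599°.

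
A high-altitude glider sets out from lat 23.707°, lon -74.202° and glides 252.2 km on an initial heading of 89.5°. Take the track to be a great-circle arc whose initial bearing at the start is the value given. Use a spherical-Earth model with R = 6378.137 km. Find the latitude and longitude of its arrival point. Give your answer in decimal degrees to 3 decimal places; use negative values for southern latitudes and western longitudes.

latitude 23.707°, longitude -71.728°

Central angle δ = d/R = 0.039541 rad.
Start latitude φ₁ = 0.413765 rad; initial bearing θ = 1.562070 rad.
Destination latitude: φ₂ = arcsin( sin φ₁ cos δ + cos φ₁ sin δ cos θ ) = arcsin(0.402061) = 23.707°.
Then Δλ = atan2(0.036194, 0.837566) = 0.043186 rad, from sin θ sin δ cos φ₁ over cos δ − sin φ₁ sin φ₂.
Hence λ₂ = -74.202° + 2.474° = -71.728°.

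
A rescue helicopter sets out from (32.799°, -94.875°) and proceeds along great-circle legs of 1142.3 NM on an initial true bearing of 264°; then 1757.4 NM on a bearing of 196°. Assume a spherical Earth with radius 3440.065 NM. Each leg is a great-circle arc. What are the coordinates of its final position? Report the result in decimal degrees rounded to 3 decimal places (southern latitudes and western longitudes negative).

Apply the spherical direct solution leg by leg, carrying full precision between legs.
Leg 1: from (32.799°, -94.875°), δ = 1142.3/3440.065 = 0.332058 rad, θ = 264° → φ = 28.912°, λ = -116.613°.
Leg 2: from (28.912°, -116.613°), δ = 1757.4/3440.065 = 0.510862 rad, θ = 196° → φ = 0.591°, λ = -124.359°.

latitude 0.591°, longitude -124.359°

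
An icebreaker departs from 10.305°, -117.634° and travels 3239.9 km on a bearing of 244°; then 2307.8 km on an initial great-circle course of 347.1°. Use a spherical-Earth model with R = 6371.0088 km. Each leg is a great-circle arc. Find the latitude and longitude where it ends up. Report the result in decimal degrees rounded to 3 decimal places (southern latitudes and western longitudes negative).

Apply the spherical direct solution leg by leg, carrying full precision between legs.
Leg 1: from (10.305°, -117.634°), δ = 3239.9/6371.0088 = 0.508538 rad, θ = 244° → φ = -3.081°, λ = -143.627°.
Leg 2: from (-3.081°, -143.627°), δ = 2307.8/6371.0088 = 0.362235 rad, θ = 347.1° → φ = 17.137°, λ = -148.376°.

latitude 17.137°, longitude -148.376°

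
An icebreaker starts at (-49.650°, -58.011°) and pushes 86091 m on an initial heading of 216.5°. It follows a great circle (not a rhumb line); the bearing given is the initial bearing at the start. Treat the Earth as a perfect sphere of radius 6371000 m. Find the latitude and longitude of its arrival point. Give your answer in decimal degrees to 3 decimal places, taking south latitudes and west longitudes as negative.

Angular distance δ = d/R = 86091 / 6371000 = 0.013513 rad.
With φ₁ = -49.650° = -0.866556 rad and θ = 216.5° = 3.778638 rad:
Applying the spherical law of cosines for sides, sin φ₂ = sin φ₁ cos δ + cos φ₁ sin δ cos θ = -0.769067, so φ₂ = -50.270°.
For the longitude increment, Δλ = atan2( sin θ sin δ cos φ₁, cos δ − sin φ₁ sin φ₂ ) = atan2(-0.005204, 0.413800) = -0.721°.
λ₂ = λ₁ + Δλ = -58.732°.

latitude -50.270°, longitude -58.732°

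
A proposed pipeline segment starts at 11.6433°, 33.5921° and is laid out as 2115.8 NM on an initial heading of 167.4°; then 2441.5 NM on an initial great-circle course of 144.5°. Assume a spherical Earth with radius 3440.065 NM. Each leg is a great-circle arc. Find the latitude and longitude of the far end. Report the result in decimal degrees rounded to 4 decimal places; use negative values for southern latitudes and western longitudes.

Apply the spherical direct solution leg by leg, carrying full precision between legs.
Leg 1: from (11.6433°, 33.5921°), δ = 2115.8/3440.065 = 0.615047 rad, θ = 167.4° → φ = -22.7480°, λ = 41.4366°.
Leg 2: from (-22.7480°, 41.4366°), δ = 2441.5/3440.065 = 0.709725 rad, θ = 144.5° → φ = -51.4942°, λ = 78.8658°.

latitude -51.4942°, longitude 78.8658°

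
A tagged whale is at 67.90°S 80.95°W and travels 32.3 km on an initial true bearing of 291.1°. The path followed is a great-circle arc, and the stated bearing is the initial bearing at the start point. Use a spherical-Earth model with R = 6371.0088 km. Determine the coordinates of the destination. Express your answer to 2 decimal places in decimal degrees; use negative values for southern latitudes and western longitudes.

Angular distance δ = d/R = 32.3 / 6371.0088 = 0.005070 rad.
Converting: φ₁ = -1.185079 rad, θ = 5.080653 rad.
sin φ₂ = sin φ₁ cos δ + cos φ₁ sin δ cos θ = (-0.926529)(0.999987) + (0.376224)(0.005070)(0.359997) = -0.925830
φ₂ = asin(-0.925830) = -1.183226 rad = -67.79°.
For the longitude increment, Δλ = atan2( sin θ sin δ cos φ₁, cos δ − sin φ₁ sin φ₂ ) = atan2(-0.001780, 0.142179) = -0.72°.
λ₂ = -80.95° + -0.72° = -81.67°.

latitude -67.79°, longitude -81.67°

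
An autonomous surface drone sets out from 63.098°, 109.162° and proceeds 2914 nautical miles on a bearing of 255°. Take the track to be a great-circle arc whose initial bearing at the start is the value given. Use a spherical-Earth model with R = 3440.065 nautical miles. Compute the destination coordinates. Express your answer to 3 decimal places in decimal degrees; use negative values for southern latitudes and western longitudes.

The arc subtends δ = 2914/3440.065 = 0.847077 rad at the centre.
With φ₁ = 63.098° = 1.101268 rad and θ = 255° = 4.450590 rad:
sin φ₂ = sin φ₁ cos δ + cos φ₁ sin δ cos θ = (0.891782)(0.662176) + (0.452466)(0.749348)(-0.258819) = 0.502763
φ₂ = asin(0.502763) = 0.526792 rad = 30.183°.
For the longitude increment, Δλ = atan2( sin θ sin δ cos φ₁, cos δ − sin φ₁ sin φ₂ ) = atan2(-0.327501, 0.213821) = -56.860°.
Hence λ₂ = 109.162° + -56.860° = 52.302°.

latitude 30.183°, longitude 52.302°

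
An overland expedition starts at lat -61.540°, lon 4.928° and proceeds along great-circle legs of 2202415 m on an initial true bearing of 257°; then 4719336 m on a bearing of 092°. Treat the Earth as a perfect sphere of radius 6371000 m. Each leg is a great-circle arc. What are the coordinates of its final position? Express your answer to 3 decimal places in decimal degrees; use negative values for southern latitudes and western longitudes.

Apply the spherical direct solution leg by leg, carrying full precision between legs.
Leg 1: from (-61.540°, 4.928°), δ = 2202415/6371000 = 0.345694 rad, θ = 257° → φ = -59.708°, λ = -35.958°.
Leg 2: from (-59.708°, -35.958°), δ = 4719336/6371000 = 0.740753 rad, θ = 92° → φ = -40.472°, λ = 26.488°.

latitude -40.472°, longitude 26.488°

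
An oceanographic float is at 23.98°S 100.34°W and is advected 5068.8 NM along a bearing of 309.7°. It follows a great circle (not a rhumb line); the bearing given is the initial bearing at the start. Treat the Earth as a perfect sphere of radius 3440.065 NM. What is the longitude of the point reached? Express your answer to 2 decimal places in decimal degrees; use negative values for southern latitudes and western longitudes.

Angular distance δ = d/R = 5068.8 / 3440.065 = 1.473461 rad.
Converting: φ₁ = -0.418530 rad, θ = 5.405285 rad.
Destination latitude: φ₂ = arcsin( sin φ₁ cos δ + cos φ₁ sin δ cos θ ) = arcsin(0.541375) = 32.78°.
Then Δλ = atan2(-0.699663, 0.317207) = -1.145143 rad, from sin θ sin δ cos φ₁ over cos δ − sin φ₁ sin φ₂.
Hence λ₂ = -100.34° + -65.61° = -165.95°.

longitude -165.95°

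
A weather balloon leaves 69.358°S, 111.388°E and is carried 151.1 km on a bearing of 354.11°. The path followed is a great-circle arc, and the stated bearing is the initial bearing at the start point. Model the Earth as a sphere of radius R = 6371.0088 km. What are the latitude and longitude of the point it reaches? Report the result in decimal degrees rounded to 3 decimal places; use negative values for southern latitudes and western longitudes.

latitude -68.006°, longitude 111.016°

Central angle δ = d/R = 0.023717 rad.
With φ₁ = -69.358° = -1.210525 rad and θ = 354.11° = 6.180385 rad:
Destination latitude: φ₂ = arcsin( sin φ₁ cos δ + cos φ₁ sin δ cos θ ) = arcsin(-0.927222) = -68.006°.
Δλ = atan2( sin θ sin δ cos φ₁ , cos δ − sin φ₁ sin φ₂ ) = atan2(-0.000858, 0.132023) = -0.006498 rad = -0.372°.
λ₂ = 111.388° + -0.372° = 111.016°.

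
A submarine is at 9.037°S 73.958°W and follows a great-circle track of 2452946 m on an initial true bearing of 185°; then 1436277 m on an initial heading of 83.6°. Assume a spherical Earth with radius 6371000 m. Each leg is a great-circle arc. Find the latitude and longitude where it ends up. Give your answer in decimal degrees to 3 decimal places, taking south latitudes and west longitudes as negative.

latitude -28.730°, longitude -61.472°

Apply the spherical direct solution leg by leg, carrying full precision between legs.
Leg 1: from (-9.037°, -73.958°), δ = 2452946/6371000 = 0.385017 rad, θ = 185° → φ = -31.002°, λ = -76.147°.
Leg 2: from (-31.002°, -76.147°), δ = 1436277/6371000 = 0.225440 rad, θ = 83.6° → φ = -28.730°, λ = -61.472°.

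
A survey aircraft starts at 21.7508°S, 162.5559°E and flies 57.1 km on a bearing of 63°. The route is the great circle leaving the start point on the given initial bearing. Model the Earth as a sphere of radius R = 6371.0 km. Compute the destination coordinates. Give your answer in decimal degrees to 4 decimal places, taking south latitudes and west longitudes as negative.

latitude -21.5169°, longitude 163.0477°

δ = 57.1/6371 = 0.008962 rad (0.5135°).
With φ₁ = -21.7508° = -0.379623 rad and θ = 63° = 1.099557 rad:
Destination latitude: φ₂ = arcsin( sin φ₁ cos δ + cos φ₁ sin δ cos θ ) = arcsin(-0.366776) = -21.5169°.
Then Δλ = atan2(0.007417, 0.864043) = 0.008584 rad, from sin θ sin δ cos φ₁ over cos δ − sin φ₁ sin φ₂.
λ₂ = λ₁ + Δλ = 163.0477°.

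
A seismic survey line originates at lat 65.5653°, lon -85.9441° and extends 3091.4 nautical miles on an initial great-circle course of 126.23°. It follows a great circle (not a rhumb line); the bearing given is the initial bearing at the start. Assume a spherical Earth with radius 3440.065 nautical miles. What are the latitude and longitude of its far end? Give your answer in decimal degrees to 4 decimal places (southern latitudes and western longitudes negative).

latitude 22.0612°, longitude -43.0179°

The arc subtends δ = 3091.4/3440.065 = 0.898646 rad at the centre.
With φ₁ = 65.5653° = 1.144330 rad and θ = 126.23° = 2.203129 rad:
Applying the spherical law of cosines for sides, sin φ₂ = sin φ₁ cos δ + cos φ₁ sin δ cos θ = 0.375596, so φ₂ = 22.0612°.
Then Δλ = atan2(0.261096, 0.280715) = 0.749204 rad, from sin θ sin δ cos φ₁ over cos δ − sin φ₁ sin φ₂.
Hence λ₂ = -85.9441° + 42.9262° = -43.0179°.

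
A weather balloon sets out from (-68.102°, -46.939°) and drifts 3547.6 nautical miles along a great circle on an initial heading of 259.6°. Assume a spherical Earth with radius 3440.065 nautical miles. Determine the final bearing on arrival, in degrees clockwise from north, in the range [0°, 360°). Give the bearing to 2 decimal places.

Central angle δ = d/R = 1.031260 rad.
With φ₁ = -68.102° = -1.188604 rad and θ = 259.6° = 4.530875 rad:
Applying the spherical law of cosines for sides, sin φ₂ = sin φ₁ cos δ + cos φ₁ sin δ cos θ = -0.534434, so φ₂ = -32.306°.
Then Δλ = atan2(-0.314719, 0.017865) = -1.514093 rad, from sin θ sin δ cos φ₁ over cos δ − sin φ₁ sin φ₂.
λ₂ = -46.939° + -86.751° = -133.690°.
The forward bearing on arrival equals the back-azimuth from the destination plus 180°.
Back-azimuth from P₂ (-32.31°, -133.69°) to P₁ (-68.10°, -46.94°), with Δλ' = λ₁ − λ₂ = 86.75°: atan2( sin Δλ' cos φ₁ , cos φ₂ sin φ₁ − sin φ₂ cos φ₁ cos Δλ' ) = 154.28°.
Final bearing = (154.28° + 180°) mod 360° = 334.28°.

final bearing 334.28°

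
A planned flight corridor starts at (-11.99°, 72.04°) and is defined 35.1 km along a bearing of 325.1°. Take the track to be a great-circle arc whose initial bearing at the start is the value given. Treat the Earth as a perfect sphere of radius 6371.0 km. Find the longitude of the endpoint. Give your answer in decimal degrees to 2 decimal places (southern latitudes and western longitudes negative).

longitude 71.86°

The arc subtends δ = 35.1/6371 = 0.005509 rad at the centre.
Start latitude φ₁ = -0.209265 rad; initial bearing θ = 5.674065 rad.
Applying the spherical law of cosines for sides, sin φ₂ = sin φ₁ cos δ + cos φ₁ sin δ cos θ = -0.203318, so φ₂ = -11.73°.
For the longitude increment, Δλ = atan2( sin θ sin δ cos φ₁, cos δ − sin φ₁ sin φ₂ ) = atan2(-0.003083, 0.957747) = -0.18°.
λ₂ = 72.04° + -0.18° = 71.86°.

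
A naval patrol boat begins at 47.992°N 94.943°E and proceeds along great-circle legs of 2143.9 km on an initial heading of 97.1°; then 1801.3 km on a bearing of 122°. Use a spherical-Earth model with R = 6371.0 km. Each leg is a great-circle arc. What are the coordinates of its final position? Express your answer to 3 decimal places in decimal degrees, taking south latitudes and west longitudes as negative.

Apply the spherical direct solution leg by leg, carrying full precision between legs.
Leg 1: from (47.992°, 94.943°), δ = 2143.9/6371 = 0.336509 rad, θ = 97.1° → φ = 42.381°, λ = 121.276°.
Leg 2: from (42.381°, 121.276°), δ = 1801.3/6371 = 0.282734 rad, θ = 122° → φ = 32.554°, λ = 137.577°.

latitude 32.554°, longitude 137.577°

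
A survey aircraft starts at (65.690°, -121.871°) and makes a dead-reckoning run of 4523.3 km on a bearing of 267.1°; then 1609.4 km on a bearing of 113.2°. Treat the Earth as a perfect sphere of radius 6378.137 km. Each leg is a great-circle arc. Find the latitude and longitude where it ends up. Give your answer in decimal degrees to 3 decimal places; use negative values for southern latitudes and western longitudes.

Apply the spherical direct solution leg by leg, carrying full precision between legs.
Leg 1: from (65.690°, -121.871°), δ = 4523.3/6378.137 = 0.709188 rad, θ = 267.1° → φ = 42.690°, λ = 175.897°.
Leg 2: from (42.690°, 175.897°), δ = 1609.4/6378.137 = 0.252331 rad, θ = 113.2° → φ = 35.752°, λ = -167.678°.

latitude 35.752°, longitude -167.678°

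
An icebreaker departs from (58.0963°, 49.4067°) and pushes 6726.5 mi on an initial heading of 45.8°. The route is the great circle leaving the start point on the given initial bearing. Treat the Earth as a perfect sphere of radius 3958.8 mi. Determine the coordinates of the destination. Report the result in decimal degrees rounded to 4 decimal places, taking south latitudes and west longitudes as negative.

latitude 14.8786°, longitude -177.9581°

Central angle δ = d/R = 1.699126 rad.
Start latitude φ₁ = 1.013972 rad; initial bearing θ = 0.799361 rad.
Applying the spherical law of cosines for sides, sin φ₂ = sin φ₁ cos δ + cos φ₁ sin δ cos θ = 0.256772, so φ₂ = 14.8786°.
Then Δλ = atan2(0.375767, -0.345961) = 2.314920 rad, from sin θ sin δ cos φ₁ over cos δ − sin φ₁ sin φ₂.
λ₂ = 49.4067° + 132.6352° = 182.0419°, normalized to (−180°, 180°] → -177.9581°.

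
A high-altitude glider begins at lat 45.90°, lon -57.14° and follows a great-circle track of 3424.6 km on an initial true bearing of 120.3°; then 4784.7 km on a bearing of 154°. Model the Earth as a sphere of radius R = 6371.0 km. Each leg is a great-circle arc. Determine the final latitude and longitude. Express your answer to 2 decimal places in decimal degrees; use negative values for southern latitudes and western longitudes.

Apply the spherical direct solution leg by leg, carrying full precision between legs.
Leg 1: from (45.90°, -57.14°), δ = 3424.6/6371 = 0.537529 rad, θ = 120.3° → φ = 25.92°, λ = -27.70°.
Leg 2: from (25.92°, -27.70°), δ = 4784.7/6371 = 0.751012 rad, θ = 154° → φ = -13.42°, λ = -9.79°.

latitude -13.42°, longitude -9.79°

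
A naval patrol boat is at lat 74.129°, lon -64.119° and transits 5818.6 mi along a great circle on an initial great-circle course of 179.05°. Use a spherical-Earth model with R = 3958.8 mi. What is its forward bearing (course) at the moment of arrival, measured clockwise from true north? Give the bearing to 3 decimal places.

Central angle δ = d/R = 1.469789 rad.
With φ₁ = 74.129° = 1.293795 rad and θ = 179.05° = 3.125012 rad:
Applying the spherical law of cosines for sides, sin φ₂ = sin φ₁ cos δ + cos φ₁ sin δ cos θ = -0.175049, so φ₂ = -10.082°.
Then Δλ = atan2(0.004511, 0.269212) = 0.016755 rad, from sin θ sin δ cos φ₁ over cos δ − sin φ₁ sin φ₂.
λ₂ = λ₁ + Δλ = -63.159°.
The forward bearing on arrival equals the back-azimuth from the destination plus 180°.
Back-azimuth from P₂ (-10.082°, -63.159°) to P₁ (74.129°, -64.119°), with Δλ' = λ₁ − λ₂ = -0.960°: atan2( sin Δλ' cos φ₁ , cos φ₂ sin φ₁ − sin φ₂ cos φ₁ cos Δλ' ) = 359.736°.
Final bearing = (359.736° + 180°) mod 360° = 179.736°.

final bearing 179.736°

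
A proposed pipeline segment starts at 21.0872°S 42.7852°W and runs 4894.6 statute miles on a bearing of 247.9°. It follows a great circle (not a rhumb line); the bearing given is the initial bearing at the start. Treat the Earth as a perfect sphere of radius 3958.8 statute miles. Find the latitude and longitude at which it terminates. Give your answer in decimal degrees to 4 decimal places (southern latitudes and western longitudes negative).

latitude -26.7226°, longitude -121.2657°

δ = 4894.6/3958.8 = 1.236385 rad (70.8396°).
Start latitude φ₁ = -0.368041 rad; initial bearing θ = 4.326671 rad.
Applying the spherical law of cosines for sides, sin φ₂ = sin φ₁ cos δ + cos φ₁ sin δ cos θ = -0.449672, so φ₂ = -26.7226°.
Δλ = atan2( sin θ sin δ cos φ₁ , cos δ − sin φ₁ sin φ₂ ) = atan2(-0.816593, 0.166427) = -1.369744 rad = -78.4805°.
Hence λ₂ = -42.7852° + -78.4805° = -121.2657°.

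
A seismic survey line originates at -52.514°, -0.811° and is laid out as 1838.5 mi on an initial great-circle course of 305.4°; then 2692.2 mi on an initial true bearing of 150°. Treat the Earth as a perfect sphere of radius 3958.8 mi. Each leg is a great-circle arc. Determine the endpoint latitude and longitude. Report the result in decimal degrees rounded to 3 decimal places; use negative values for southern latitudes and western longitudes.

latitude -62.021°, longitude 15.314°

Apply the spherical direct solution leg by leg, carrying full precision between legs.
Leg 1: from (-52.514°, -0.811°), δ = 1838.5/3958.8 = 0.464408 rad, θ = 305.4° → φ = -33.474°, λ = -26.768°.
Leg 2: from (-33.474°, -26.768°), δ = 2692.2/3958.8 = 0.680055 rad, θ = 150° → φ = -62.021°, λ = 15.314°.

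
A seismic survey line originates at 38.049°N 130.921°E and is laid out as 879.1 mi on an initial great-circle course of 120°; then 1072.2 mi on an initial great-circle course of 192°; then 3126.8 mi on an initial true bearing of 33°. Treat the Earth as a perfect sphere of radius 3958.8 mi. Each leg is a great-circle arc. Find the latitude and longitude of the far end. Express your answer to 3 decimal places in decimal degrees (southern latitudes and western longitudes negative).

latitude 49.846°, longitude 177.320°

Apply the spherical direct solution leg by leg, carrying full precision between legs.
Leg 1: from (38.049°, 130.921°), δ = 879.1/3958.8 = 0.222062 rad, θ = 120° → φ = 30.963°, λ = 143.773°.
Leg 2: from (30.963°, 143.773°), δ = 1072.2/3958.8 = 0.270840 rad, θ = 192° → φ = 15.743°, λ = 140.460°.
Leg 3: from (15.743°, 140.460°), δ = 3126.8/3958.8 = 0.789835 rad, θ = 33° → φ = 49.846°, λ = 177.320°.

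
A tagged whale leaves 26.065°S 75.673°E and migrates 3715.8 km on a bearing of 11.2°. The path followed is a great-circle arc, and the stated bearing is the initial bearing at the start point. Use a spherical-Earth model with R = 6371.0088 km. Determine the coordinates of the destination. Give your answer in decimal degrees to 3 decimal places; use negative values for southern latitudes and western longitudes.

latitude 6.808°, longitude 81.857°

Angular distance δ = d/R = 3715.8 / 6371.0088 = 0.583236 rad.
Start latitude φ₁ = -0.454920 rad; initial bearing θ = 0.195477 rad.
sin φ₂ = sin φ₁ cos δ + cos φ₁ sin δ cos θ = (-0.439391)(0.834685) + (0.898296)(0.550728)(0.980955) = 0.118542
φ₂ = asin(0.118542) = 0.118821 rad = 6.808°.
For the longitude increment, Δλ = atan2( sin θ sin δ cos φ₁, cos δ − sin φ₁ sin φ₂ ) = atan2(0.096091, 0.886771) = 6.184°.
λ₂ = 75.673° + 6.184° = 81.857°.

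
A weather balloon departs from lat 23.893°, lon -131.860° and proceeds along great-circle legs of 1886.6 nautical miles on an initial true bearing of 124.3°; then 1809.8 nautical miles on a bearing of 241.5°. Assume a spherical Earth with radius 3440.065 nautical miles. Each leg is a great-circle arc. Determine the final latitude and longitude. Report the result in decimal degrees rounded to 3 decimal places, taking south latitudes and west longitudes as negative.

Apply the spherical direct solution leg by leg, carrying full precision between legs.
Leg 1: from (23.893°, -131.860°), δ = 1886.6/3440.065 = 0.548420 rad, θ = 124.3° → φ = 4.417°, λ = -106.268°.
Leg 2: from (4.417°, -106.268°), δ = 1809.8/3440.065 = 0.526095 rad, θ = 241.5° → φ = -9.921°, λ = -132.884°.

latitude -9.921°, longitude -132.884°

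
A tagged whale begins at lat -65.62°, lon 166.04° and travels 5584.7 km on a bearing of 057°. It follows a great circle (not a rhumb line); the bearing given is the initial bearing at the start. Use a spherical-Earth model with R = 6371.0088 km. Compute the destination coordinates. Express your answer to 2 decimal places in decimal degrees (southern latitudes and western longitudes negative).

The arc subtends δ = 5584.7/6371.0088 = 0.876580 rad at the centre.
Converting: φ₁ = -1.145285 rad, θ = 0.994838 rad.
Destination latitude: φ₂ = arcsin( sin φ₁ cos δ + cos φ₁ sin δ cos θ ) = arcsin(-0.409946) = -24.20°.
Then Δλ = atan2(0.266068, 0.266393) = 0.784787 rad, from sin θ sin δ cos φ₁ over cos δ − sin φ₁ sin φ₂.
λ₂ = 166.04° + 44.96° = 211.00°, normalized to (−180°, 180°] → -149.00°.

latitude -24.20°, longitude -149.00°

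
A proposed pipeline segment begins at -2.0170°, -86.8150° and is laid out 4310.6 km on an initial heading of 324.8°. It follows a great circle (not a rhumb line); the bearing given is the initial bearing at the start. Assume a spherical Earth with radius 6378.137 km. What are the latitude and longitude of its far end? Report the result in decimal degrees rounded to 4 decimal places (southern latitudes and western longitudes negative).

Angular distance δ = d/R = 4310.6 / 6378.137 = 0.675840 rad.
Start latitude φ₁ = -0.035203 rad; initial bearing θ = 5.668829 rad.
Applying the spherical law of cosines for sides, sin φ₂ = sin φ₁ cos δ + cos φ₁ sin δ cos θ = 0.483391, so φ₂ = 28.9071°.
Δλ = atan2( sin θ sin δ cos φ₁ , cos δ − sin φ₁ sin φ₂ ) = atan2(-0.360365, 0.797195) = -0.424551 rad = -24.3250°.
λ₂ = -86.8150° + -24.3250° = -111.1400°.

latitude 28.9071°, longitude -111.1400°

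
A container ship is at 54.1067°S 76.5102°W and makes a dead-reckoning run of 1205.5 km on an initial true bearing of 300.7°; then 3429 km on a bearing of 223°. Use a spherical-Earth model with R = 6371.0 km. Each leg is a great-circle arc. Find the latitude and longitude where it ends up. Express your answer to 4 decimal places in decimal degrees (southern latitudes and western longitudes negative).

Apply the spherical direct solution leg by leg, carrying full precision between legs.
Leg 1: from (-54.1067°, -76.5102°), δ = 1205.5/6371 = 0.189217 rad, θ = 300.7° → φ = -47.6763°, λ = -90.4084°.
Leg 2: from (-47.6763°, -90.4084°), δ = 3429/6371 = 0.538220 rad, θ = 223° → φ = -62.5297°, λ = -139.6855°.

latitude -62.5297°, longitude -139.6855°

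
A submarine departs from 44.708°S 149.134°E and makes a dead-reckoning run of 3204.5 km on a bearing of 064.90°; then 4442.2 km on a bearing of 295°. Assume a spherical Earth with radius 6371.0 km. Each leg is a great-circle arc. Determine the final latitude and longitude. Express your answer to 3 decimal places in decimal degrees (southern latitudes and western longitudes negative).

latitude -6.992°, longitude 142.899°

Apply the spherical direct solution leg by leg, carrying full precision between legs.
Leg 1: from (-44.708°, 149.134°), δ = 3204.5/6371 = 0.502982 rad, θ = 64.9° → φ = -28.102°, λ = 178.794°.
Leg 2: from (-28.102°, 178.794°), δ = 4442.2/6371 = 0.697253 rad, θ = 295° → φ = -6.992°, λ = 142.899°.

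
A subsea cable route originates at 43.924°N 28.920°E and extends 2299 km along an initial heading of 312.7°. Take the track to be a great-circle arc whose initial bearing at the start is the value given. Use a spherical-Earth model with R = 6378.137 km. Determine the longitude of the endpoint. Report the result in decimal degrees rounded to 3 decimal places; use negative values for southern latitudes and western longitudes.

δ = 2299/6378.137 = 0.360450 rad (20.6523°).
With φ₁ = 43.924° = 0.766618 rad and θ = 312.7° = 5.457645 rad:
sin φ₂ = sin φ₁ cos δ + cos φ₁ sin δ cos θ = (0.693704)(0.935738) + (0.720261)(0.352695)(0.678160) = 0.821400
φ₂ = asin(0.821400) = 0.963861 rad = 55.225°.
For the longitude increment, Δλ = atan2( sin θ sin δ cos φ₁, cos δ − sin φ₁ sin φ₂ ) = atan2(-0.186692, 0.365930) = -27.030°.
λ₂ = 28.920° + -27.030° = 1.890°.

longitude 1.890°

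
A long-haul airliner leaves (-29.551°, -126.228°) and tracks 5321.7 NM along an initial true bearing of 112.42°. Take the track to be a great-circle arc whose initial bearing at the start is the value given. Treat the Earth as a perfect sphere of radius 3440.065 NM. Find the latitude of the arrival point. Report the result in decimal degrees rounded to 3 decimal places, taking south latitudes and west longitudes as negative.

Central angle δ = d/R = 1.546977 rad.
With φ₁ = -29.551° = -0.515762 rad and θ = 112.42° = 1.962099 rad:
sin φ₂ = sin φ₁ cos δ + cos φ₁ sin δ cos θ = (-0.493198)(0.023817) + (0.869917)(0.999716)(-0.381393) = -0.343433
φ₂ = asin(-0.343433) = -0.350570 rad = -20.086°.
Δλ = atan2( sin θ sin δ cos φ₁ , cos δ − sin φ₁ sin φ₂ ) = atan2(0.803934, -0.145563) = 1.749919 rad = 100.263°.
λ₂ = -126.228° + 100.263° = -25.965°.

latitude -20.086°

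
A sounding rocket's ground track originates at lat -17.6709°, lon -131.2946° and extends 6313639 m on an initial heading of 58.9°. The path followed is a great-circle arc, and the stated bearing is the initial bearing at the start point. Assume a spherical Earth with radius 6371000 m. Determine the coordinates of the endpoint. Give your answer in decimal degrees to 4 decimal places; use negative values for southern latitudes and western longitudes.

δ = 6313639/6371000 = 0.990997 rad (56.7799°).
With φ₁ = -17.6709° = -0.308415 rad and θ = 58.9° = 1.027999 rad:
Applying the spherical law of cosines for sides, sin φ₂ = sin φ₁ cos δ + cos φ₁ sin δ cos θ = 0.245427, so φ₂ = 14.2071°.
Δλ = atan2( sin θ sin δ cos φ₁ , cos δ − sin φ₁ sin φ₂ ) = atan2(0.682530, 0.622356) = 0.831480 rad = 47.6403°.
λ₂ = λ₁ + Δλ = -83.6543°.

latitude 14.2071°, longitude -83.6543°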